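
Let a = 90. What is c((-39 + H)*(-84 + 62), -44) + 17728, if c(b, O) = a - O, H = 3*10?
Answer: 17862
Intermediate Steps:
H = 30
c(b, O) = 90 - O
c((-39 + H)*(-84 + 62), -44) + 17728 = (90 - 1*(-44)) + 17728 = (90 + 44) + 17728 = 134 + 17728 = 17862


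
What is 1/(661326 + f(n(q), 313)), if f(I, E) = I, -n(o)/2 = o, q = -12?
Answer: 1/661350 ≈ 1.5121e-6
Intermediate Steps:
n(o) = -2*o
1/(661326 + f(n(q), 313)) = 1/(661326 - 2*(-12)) = 1/(661326 + 24) = 1/661350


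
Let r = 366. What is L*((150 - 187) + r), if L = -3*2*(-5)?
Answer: 9870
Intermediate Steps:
L = 30 (L = -6*(-5) = 30)
L*((150 - 187) + r) = 30*((150 - 187) + 366) = 30*(-37 + 366) = 30*329 = 9870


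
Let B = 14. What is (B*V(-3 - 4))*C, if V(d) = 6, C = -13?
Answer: -1092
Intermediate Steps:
(B*V(-3 - 4))*C = (14*6)*(-13) = 84*(-13) = -1092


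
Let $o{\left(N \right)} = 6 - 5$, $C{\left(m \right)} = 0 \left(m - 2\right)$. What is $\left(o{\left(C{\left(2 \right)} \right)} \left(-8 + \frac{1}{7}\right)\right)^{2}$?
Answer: $\frac{3025}{49} \approx 61.735$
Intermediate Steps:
$C{\left(m \right)} = 0$ ($C{\left(m \right)} = 0 \left(-2 + m\right) = 0$)
$o{\left(N \right)} = 1$
$\left(o{\left(C{\left(2 \right)} \right)} \left(-8 + \frac{1}{7}\right)\right)^{2} = \left(1 \left(-8 + \frac{1}{7}\right)\right)^{2} = \left(1 \left(- \frac{55}{7}\right)\right)^{2} = \left(- \frac{55}{7}\right)^{2} = \frac{3025}{49}$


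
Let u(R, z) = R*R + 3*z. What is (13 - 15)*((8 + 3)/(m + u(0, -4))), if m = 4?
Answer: 11/4 ≈ 2.7500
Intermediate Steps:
u(R, z) = R² + 3*z
(13 - 15)*((8 + 3)/(m + u(0, -4))) = (13 - 15)*((8 + 3)/(4 + (0² + 3*(-4)))) = -22/(4 + (0 - 12)) = -22/(4 - 12) = -22/(-8) = -22*(-1)/8 = -2*(-11/8) = 11/4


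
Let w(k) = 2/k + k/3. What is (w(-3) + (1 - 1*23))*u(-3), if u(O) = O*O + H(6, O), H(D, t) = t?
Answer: -142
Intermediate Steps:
w(k) = 2/k + k/3 (w(k) = 2/k + k*(⅓) = 2/k + k/3)
u(O) = O + O² (u(O) = O*O + O = O² + O = O + O²)
(w(-3) + (1 - 1*23))*u(-3) = ((2/(-3) + (⅓)*(-3)) + (1 - 1*23))*(-3*(1 - 3)) = ((2*(-⅓) - 1) + (1 - 23))*(-3*(-2)) = ((-⅔ - 1) - 22)*6 = (-5/3 - 22)*6 = -71/3*6 = -142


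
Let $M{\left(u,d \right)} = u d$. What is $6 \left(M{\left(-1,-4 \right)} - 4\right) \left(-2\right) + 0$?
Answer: $0$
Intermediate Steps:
$M{\left(u,d \right)} = d u$
$6 \left(M{\left(-1,-4 \right)} - 4\right) \left(-2\right) + 0 = 6 \left(\left(-4\right) \left(-1\right) - 4\right) \left(-2\right) + 0 = 6 \left(4 - 4\right) \left(-2\right) + 0 = 6 \cdot 0 \left(-2\right) + 0 = 0 \left(-2\right) + 0 = 0 + 0 = 0$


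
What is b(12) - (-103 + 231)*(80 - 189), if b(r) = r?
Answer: 13964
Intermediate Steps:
b(12) - (-103 + 231)*(80 - 189) = 12 - (-103 + 231)*(80 - 189) = 12 - 128*(-109) = 12 - 1*(-13952) = 12 + 13952 = 13964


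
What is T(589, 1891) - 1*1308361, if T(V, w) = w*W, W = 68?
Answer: -1179773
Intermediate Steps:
T(V, w) = 68*w (T(V, w) = w*68 = 68*w)
T(589, 1891) - 1*1308361 = 68*1891 - 1*1308361 = 128588 - 1308361 = -1179773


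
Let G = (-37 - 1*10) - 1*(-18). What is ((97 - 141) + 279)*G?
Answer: -6815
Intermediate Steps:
G = -29 (G = (-37 - 10) + 18 = -47 + 18 = -29)
((97 - 141) + 279)*G = ((97 - 141) + 279)*(-29) = (-44 + 279)*(-29) = 235*(-29) = -6815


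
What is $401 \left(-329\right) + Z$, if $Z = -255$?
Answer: $-132184$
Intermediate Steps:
$401 \left(-329\right) + Z = 401 \left(-329\right) - 255 = -131929 - 255 = -132184$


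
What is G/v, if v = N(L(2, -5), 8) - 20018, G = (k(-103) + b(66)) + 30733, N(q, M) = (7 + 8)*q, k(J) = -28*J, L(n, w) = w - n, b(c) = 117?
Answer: -33734/20123 ≈ -1.6764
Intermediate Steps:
N(q, M) = 15*q
G = 33734 (G = (-28*(-103) + 117) + 30733 = (2884 + 117) + 30733 = 3001 + 30733 = 33734)
v = -20123 (v = 15*(-5 - 1*2) - 20018 = 15*(-5 - 2) - 20018 = 15*(-7) - 20018 = -105 - 20018 = -20123)
G/v = 33734/(-20123) = 33734*(-1/20123) = -33734/20123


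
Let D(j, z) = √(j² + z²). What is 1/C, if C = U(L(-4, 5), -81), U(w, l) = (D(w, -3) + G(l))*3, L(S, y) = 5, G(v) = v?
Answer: -27/6527 - √34/19581 ≈ -0.0044345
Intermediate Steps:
U(w, l) = 3*l + 3*√(9 + w²) (U(w, l) = (√(w² + (-3)²) + l)*3 = (√(w² + 9) + l)*3 = (√(9 + w²) + l)*3 = (l + √(9 + w²))*3 = 3*l + 3*√(9 + w²))
C = -243 + 3*√34 (C = 3*(-81) + 3*√(9 + 5²) = -243 + 3*√(9 + 25) = -243 + 3*√34 ≈ -225.51)
1/C = 1/(-243 + 3*√34)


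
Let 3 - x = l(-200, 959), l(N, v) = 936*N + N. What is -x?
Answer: -187403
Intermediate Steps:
l(N, v) = 937*N
x = 187403 (x = 3 - 937*(-200) = 3 - 1*(-187400) = 3 + 187400 = 187403)
-x = -1*187403 = -187403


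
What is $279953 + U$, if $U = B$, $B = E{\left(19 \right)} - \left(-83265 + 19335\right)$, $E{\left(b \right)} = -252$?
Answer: $343631$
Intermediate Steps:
$B = 63678$ ($B = -252 - \left(-83265 + 19335\right) = -252 - -63930 = -252 + 63930 = 63678$)
$U = 63678$
$279953 + U = 279953 + 63678 = 343631$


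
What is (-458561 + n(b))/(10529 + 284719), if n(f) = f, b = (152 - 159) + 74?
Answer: -229247/147624 ≈ -1.5529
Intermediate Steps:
b = 67 (b = -7 + 74 = 67)
(-458561 + n(b))/(10529 + 284719) = (-458561 + 67)/(10529 + 284719) = -458494/295248 = -458494*1/295248 = -229247/147624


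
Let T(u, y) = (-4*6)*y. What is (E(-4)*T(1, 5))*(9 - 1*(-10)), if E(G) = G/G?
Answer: -2280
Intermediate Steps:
E(G) = 1
T(u, y) = -24*y
(E(-4)*T(1, 5))*(9 - 1*(-10)) = (1*(-24*5))*(9 - 1*(-10)) = (1*(-120))*(9 + 10) = -120*19 = -2280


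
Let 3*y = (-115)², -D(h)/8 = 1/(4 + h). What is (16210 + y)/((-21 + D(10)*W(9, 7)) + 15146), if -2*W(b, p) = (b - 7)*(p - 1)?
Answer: 432985/317697 ≈ 1.3629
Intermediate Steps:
D(h) = -8/(4 + h)
W(b, p) = -(-1 + p)*(-7 + b)/2 (W(b, p) = -(b - 7)*(p - 1)/2 = -(-7 + b)*(-1 + p)/2 = -(-1 + p)*(-7 + b)/2)
y = 13225/3 (y = (⅓)*(-115)² = (⅓)*13225 = 13225/3 ≈ 4408.3)
(16210 + y)/((-21 + D(10)*W(9, 7)) + 15146) = (16210 + 13225/3)/((-21 + (-8/(4 + 10))*(-7/2 + (½)*9 + (7/2)*7 - ½*9*7)) + 15146) = 61855/(3*((-21 + (-8/14)*(-7/2 + 9/2 + 49/2 - 63/2)) + 15146)) = 61855/(3*((-21 - 8*1/14*(-6)) + 15146)) = 61855/(3*((-21 - 4/7*(-6)) + 15146)) = 61855/(3*((-21 + 24/7) + 15146)) = 61855/(3*(-123/7 + 15146)) = 61855/(3*(105899/7)) = (61855/3)*(7/105899) = 432985/317697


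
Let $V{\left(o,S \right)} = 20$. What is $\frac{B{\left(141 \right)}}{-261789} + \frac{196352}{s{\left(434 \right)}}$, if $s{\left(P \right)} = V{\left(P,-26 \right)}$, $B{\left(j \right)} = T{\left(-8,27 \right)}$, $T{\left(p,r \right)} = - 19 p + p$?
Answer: $\frac{4283565904}{436315} \approx 9817.6$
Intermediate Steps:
$T{\left(p,r \right)} = - 18 p$
$B{\left(j \right)} = 144$ ($B{\left(j \right)} = \left(-18\right) \left(-8\right) = 144$)
$s{\left(P \right)} = 20$
$\frac{B{\left(141 \right)}}{-261789} + \frac{196352}{s{\left(434 \right)}} = \frac{144}{-261789} + \frac{196352}{20} = 144 \left(- \frac{1}{261789}\right) + 196352 \cdot \frac{1}{20} = - \frac{48}{87263} + \frac{49088}{5} = \frac{4283565904}{436315}$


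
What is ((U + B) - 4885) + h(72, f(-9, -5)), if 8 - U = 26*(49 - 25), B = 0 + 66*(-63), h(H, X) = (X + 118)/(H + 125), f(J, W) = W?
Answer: -1902710/197 ≈ -9658.4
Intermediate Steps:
h(H, X) = (118 + X)/(125 + H)
B = -4158 (B = 0 - 4158 = -4158)
U = -616 (U = 8 - 26*(49 - 25) = 8 - 26*24 = 8 - 1*624 = 8 - 624 = -616)
((U + B) - 4885) + h(72, f(-9, -5)) = ((-616 - 4158) - 4885) + (118 - 5)/(125 + 72) = (-4774 - 4885) + 113/197 = -9659 + (1/197)*113 = -9659 + 113/197 = -1902710/197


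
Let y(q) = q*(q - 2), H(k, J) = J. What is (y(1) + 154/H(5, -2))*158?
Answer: -12324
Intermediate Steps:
y(q) = q*(-2 + q)
(y(1) + 154/H(5, -2))*158 = (1*(-2 + 1) + 154/(-2))*158 = (1*(-1) + 154*(-½))*158 = (-1 - 77)*158 = -78*158 = -12324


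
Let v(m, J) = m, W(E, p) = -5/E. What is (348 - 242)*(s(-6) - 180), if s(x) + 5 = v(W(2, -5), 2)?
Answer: -19875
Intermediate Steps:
s(x) = -15/2 (s(x) = -5 - 5/2 = -15/2)
(348 - 242)*(s(-6) - 180) = (348 - 242)*(-15/2 - 180) = 106*(-375/2) = -19875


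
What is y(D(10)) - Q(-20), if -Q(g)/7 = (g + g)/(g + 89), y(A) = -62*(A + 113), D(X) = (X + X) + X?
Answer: -612034/69 ≈ -8870.1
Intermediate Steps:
D(X) = 3*X (D(X) = 2*X + X = 3*X)
y(A) = -7006 - 62*A (y(A) = -62*(113 + A) = -7006 - 62*A)
Q(g) = -14*g/(89 + g) (Q(g) = -7*(g + g)/(g + 89) = -7*2*g/(89 + g) = -14*g/(89 + g))
y(D(10)) - Q(-20) = (-7006 - 186*10) - (-14)*(-20)/(89 - 20) = (-7006 - 62*30) - (-14)*(-20)/69 = (-7006 - 1860) - (-14)*(-20)/69 = -8866 - 1*280/69 = -8866 - 280/69 = -612034/69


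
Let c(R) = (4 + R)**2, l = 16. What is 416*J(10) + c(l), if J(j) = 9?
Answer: 4144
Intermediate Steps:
416*J(10) + c(l) = 416*9 + (4 + 16)**2 = 3744 + 20**2 = 3744 + 400 = 4144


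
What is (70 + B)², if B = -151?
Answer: 6561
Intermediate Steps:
(70 + B)² = (70 - 151)² = (-81)² = 6561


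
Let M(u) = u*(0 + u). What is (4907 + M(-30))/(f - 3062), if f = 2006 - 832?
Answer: -5807/1888 ≈ -3.0757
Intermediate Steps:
f = 1174
M(u) = u² (M(u) = u*u = u²)
(4907 + M(-30))/(f - 3062) = (4907 + (-30)²)/(1174 - 3062) = (4907 + 900)/(-1888) = 5807*(-1/1888) = -5807/1888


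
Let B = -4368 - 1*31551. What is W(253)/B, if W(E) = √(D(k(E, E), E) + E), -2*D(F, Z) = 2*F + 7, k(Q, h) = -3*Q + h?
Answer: -√3022/71838 ≈ -0.00076523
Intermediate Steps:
k(Q, h) = h - 3*Q
D(F, Z) = -7/2 - F (D(F, Z) = -(2*F + 7)/2 = -(7 + 2*F)/2 = -7/2 - F)
W(E) = √(-7/2 + 3*E) (W(E) = √((-7/2 - (E - 3*E)) + E) = √((-7/2 - (-2)*E) + E) = √((-7/2 + 2*E) + E) = √(-7/2 + 3*E))
B = -35919 (B = -4368 - 31551 = -35919)
W(253)/B = (√(-14 + 12*253)/2)/(-35919) = (√(-14 + 3036)/2)*(-1/35919) = (√3022/2)*(-1/35919) = -√3022/71838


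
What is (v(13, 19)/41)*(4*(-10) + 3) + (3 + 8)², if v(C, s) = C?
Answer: 4480/41 ≈ 109.27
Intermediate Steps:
(v(13, 19)/41)*(4*(-10) + 3) + (3 + 8)² = (13/41)*(4*(-10) + 3) + (3 + 8)² = (13*(1/41))*(-40 + 3) + 11² = (13/41)*(-37) + 121 = -481/41 + 121 = 4480/41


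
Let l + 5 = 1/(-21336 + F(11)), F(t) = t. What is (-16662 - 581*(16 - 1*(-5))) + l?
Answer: -615610101/21325 ≈ -28868.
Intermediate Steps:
l = -106626/21325 (l = -5 + 1/(-21336 + 11) = -5 + 1/(-21325) = -5 - 1/21325 = -106626/21325 ≈ -5.0000)
(-16662 - 581*(16 - 1*(-5))) + l = (-16662 - 581*(16 - 1*(-5))) - 106626/21325 = (-16662 - 581*(16 + 5)) - 106626/21325 = (-16662 - 581*21) - 106626/21325 = (-16662 - 12201) - 106626/21325 = -28863 - 106626/21325 = -615610101/21325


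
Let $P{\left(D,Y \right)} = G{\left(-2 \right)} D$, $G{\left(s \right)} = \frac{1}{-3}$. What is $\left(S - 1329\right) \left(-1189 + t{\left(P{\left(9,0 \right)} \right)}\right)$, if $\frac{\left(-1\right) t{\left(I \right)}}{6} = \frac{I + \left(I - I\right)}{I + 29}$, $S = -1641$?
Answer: $\frac{45880560}{13} \approx 3.5293 \cdot 10^{6}$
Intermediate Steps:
$G{\left(s \right)} = - \frac{1}{3}$
$P{\left(D,Y \right)} = - \frac{D}{3}$
$t{\left(I \right)} = - \frac{6 I}{29 + I}$ ($t{\left(I \right)} = - 6 \frac{I + \left(I - I\right)}{I + 29} = - 6 \frac{I + 0}{29 + I} = - 6 \frac{I}{29 + I} = - \frac{6 I}{29 + I}$)
$\left(S - 1329\right) \left(-1189 + t{\left(P{\left(9,0 \right)} \right)}\right) = \left(-1641 - 1329\right) \left(-1189 - \frac{6 \left(\left(- \frac{1}{3}\right) 9\right)}{29 - 3}\right) = - 2970 \left(-1189 - - \frac{18}{29 - 3}\right) = - 2970 \left(-1189 - - \frac{18}{26}\right) = - 2970 \left(-1189 - \left(-18\right) \frac{1}{26}\right) = - 2970 \left(-1189 + \frac{9}{13}\right) = \left(-2970\right) \left(- \frac{15448}{13}\right) = \frac{45880560}{13}$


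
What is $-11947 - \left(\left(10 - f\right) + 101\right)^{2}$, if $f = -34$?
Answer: $-32972$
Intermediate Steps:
$-11947 - \left(\left(10 - f\right) + 101\right)^{2} = -11947 - \left(\left(10 - -34\right) + 101\right)^{2} = -11947 - \left(\left(10 + 34\right) + 101\right)^{2} = -11947 - \left(44 + 101\right)^{2} = -11947 - 145^{2} = -11947 - 21025 = -32972$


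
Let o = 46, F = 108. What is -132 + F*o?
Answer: 4836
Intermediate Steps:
-132 + F*o = -132 + 108*46 = -132 + 4968 = 4836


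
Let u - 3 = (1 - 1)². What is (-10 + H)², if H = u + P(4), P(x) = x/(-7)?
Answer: 2809/49 ≈ 57.327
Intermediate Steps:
P(x) = -x/7 (P(x) = x*(-⅐) = -x/7)
u = 3 (u = 3 + (1 - 1)² = 3 + 0² = 3 + 0 = 3)
H = 17/7 (H = 3 - ⅐*4 = 3 - 4/7 = 17/7 ≈ 2.4286)
(-10 + H)² = (-10 + 17/7)² = (-53/7)² = 2809/49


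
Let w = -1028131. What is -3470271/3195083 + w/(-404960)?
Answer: 1879642935713/1293880811680 ≈ 1.4527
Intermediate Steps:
-3470271/3195083 + w/(-404960) = -3470271/3195083 - 1028131/(-404960) = -3470271*1/3195083 - 1028131*(-1/404960) = -3470271/3195083 + 1028131/404960 = 1879642935713/1293880811680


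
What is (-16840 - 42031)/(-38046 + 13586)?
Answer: 58871/24460 ≈ 2.4068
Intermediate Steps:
(-16840 - 42031)/(-38046 + 13586) = -58871/(-24460) = -58871*(-1/24460) = 58871/24460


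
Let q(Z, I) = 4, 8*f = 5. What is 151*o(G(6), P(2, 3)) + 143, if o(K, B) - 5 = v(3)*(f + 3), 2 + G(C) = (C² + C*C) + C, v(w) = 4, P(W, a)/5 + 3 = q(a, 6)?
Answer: 6175/2 ≈ 3087.5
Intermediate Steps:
f = 5/8 (f = (⅛)*5 = 5/8 ≈ 0.62500)
P(W, a) = 5 (P(W, a) = -15 + 5*4 = -15 + 20 = 5)
G(C) = -2 + C + 2*C² (G(C) = -2 + ((C² + C*C) + C) = -2 + ((C² + C²) + C) = -2 + (2*C² + C) = -2 + (C + 2*C²) = -2 + C + 2*C²)
o(K, B) = 39/2 (o(K, B) = 5 + 4*(5/8 + 3) = 5 + 4*(29/8) = 5 + 29/2 = 39/2)
151*o(G(6), P(2, 3)) + 143 = 151*(39/2) + 143 = 5889/2 + 143 = 6175/2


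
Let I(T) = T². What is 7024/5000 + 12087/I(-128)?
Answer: 21939527/10240000 ≈ 2.1425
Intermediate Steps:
7024/5000 + 12087/I(-128) = 7024/5000 + 12087/((-128)²) = 7024*(1/5000) + 12087/16384 = 878/625 + 12087*(1/16384) = 878/625 + 12087/16384 = 21939527/10240000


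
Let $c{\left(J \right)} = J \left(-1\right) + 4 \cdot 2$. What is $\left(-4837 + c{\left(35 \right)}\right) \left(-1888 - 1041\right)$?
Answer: $14246656$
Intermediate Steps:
$c{\left(J \right)} = 8 - J$ ($c{\left(J \right)} = - J + 8 = 8 - J$)
$\left(-4837 + c{\left(35 \right)}\right) \left(-1888 - 1041\right) = \left(-4837 + \left(8 - 35\right)\right) \left(-1888 - 1041\right) = \left(-4837 + \left(8 - 35\right)\right) \left(-2929\right) = \left(-4837 - 27\right) \left(-2929\right) = \left(-4864\right) \left(-2929\right) = 14246656$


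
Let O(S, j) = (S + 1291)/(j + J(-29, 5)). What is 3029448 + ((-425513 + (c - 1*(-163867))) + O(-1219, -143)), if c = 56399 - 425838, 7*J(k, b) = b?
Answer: 199064087/83 ≈ 2.3984e+6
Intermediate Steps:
J(k, b) = b/7
c = -369439
O(S, j) = (1291 + S)/(5/7 + j) (O(S, j) = (S + 1291)/(j + (⅐)*5) = (1291 + S)/(j + 5/7) = (1291 + S)/(5/7 + j))
3029448 + ((-425513 + (c - 1*(-163867))) + O(-1219, -143)) = 3029448 + ((-425513 + (-369439 - 1*(-163867))) + 7*(1291 - 1219)/(5 + 7*(-143))) = 3029448 + ((-425513 + (-369439 + 163867)) + 7*72/(5 - 1001)) = 3029448 + ((-425513 - 205572) + 7*72/(-996)) = 3029448 + (-631085 + 7*(-1/996)*72) = 3029448 + (-631085 - 42/83) = 3029448 - 52380097/83 = 199064087/83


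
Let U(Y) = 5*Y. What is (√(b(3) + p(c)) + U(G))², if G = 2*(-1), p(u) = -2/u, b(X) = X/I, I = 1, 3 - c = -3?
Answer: 308/3 - 40*√6/3 ≈ 70.007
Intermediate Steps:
c = 6 (c = 3 - 1*(-3) = 3 + 3 = 6)
b(X) = X (b(X) = X/1 = X*1 = X)
G = -2
(√(b(3) + p(c)) + U(G))² = (√(3 - 2/6) + 5*(-2))² = (√(3 - 2*⅙) - 10)² = (√(3 - ⅓) - 10)² = (√(8/3) - 10)² = (2*√6/3 - 10)² = (-10 + 2*√6/3)²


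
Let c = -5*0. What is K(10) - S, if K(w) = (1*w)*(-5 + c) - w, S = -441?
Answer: 381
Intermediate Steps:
c = 0
K(w) = -6*w (K(w) = (1*w)*(-5 + 0) - w = w*(-5) - w = -5*w - w = -6*w)
K(10) - S = -6*10 - 1*(-441) = -60 + 441 = 381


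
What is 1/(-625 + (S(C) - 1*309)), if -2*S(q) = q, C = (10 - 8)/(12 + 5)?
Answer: -17/15879 ≈ -0.0010706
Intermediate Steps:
C = 2/17 ≈ 0.11765
S(q) = -q/2
1/(-625 + (S(C) - 1*309)) = 1/(-625 + (-½*2/17 - 1*309)) = 1/(-625 + (-1/17 - 309)) = 1/(-625 - 5254/17) = 1/(-15879/17) = -17/15879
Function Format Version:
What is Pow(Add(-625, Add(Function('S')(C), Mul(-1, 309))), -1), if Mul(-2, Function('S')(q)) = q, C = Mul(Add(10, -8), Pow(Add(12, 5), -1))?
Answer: Rational(-17, 15879) ≈ -0.0010706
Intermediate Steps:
C = Rational(2, 17) (C = Mul(2, Pow(17, -1)) = Mul(2, Rational(1, 17)) = Rational(2, 17) ≈ 0.11765)
Function('S')(q) = Mul(Rational(-1, 2), q)
Pow(Add(-625, Add(Function('S')(C), Mul(-1, 309))), -1) = Pow(Add(-625, Add(Mul(Rational(-1, 2), Rational(2, 17)), Mul(-1, 309))), -1) = Pow(Add(-625, Add(Rational(-1, 17), -309)), -1) = Pow(Add(-625, Rational(-5254, 17)), -1) = Pow(Rational(-15879, 17), -1) = Rational(-17, 15879)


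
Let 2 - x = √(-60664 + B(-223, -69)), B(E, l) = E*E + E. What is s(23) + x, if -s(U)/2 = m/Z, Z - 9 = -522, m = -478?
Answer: 70/513 - I*√11158 ≈ 0.13645 - 105.63*I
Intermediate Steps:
B(E, l) = E + E² (B(E, l) = E² + E = E + E²)
Z = -513 (Z = 9 - 522 = -513)
x = 2 - I*√11158 (x = 2 - √(-60664 - 223*(1 - 223)) = 2 - √(-60664 - 223*(-222)) = 2 - √(-60664 + 49506) = 2 - √(-11158) = 2 - I*√11158 ≈ 2.0 - 105.63*I)
s(U) = -956/513 (s(U) = -(-956)/(-513) = -(-956)*(-1)/513 = -2*478/513 = -956/513)
s(23) + x = -956/513 + (2 - I*√11158) = 70/513 - I*√11158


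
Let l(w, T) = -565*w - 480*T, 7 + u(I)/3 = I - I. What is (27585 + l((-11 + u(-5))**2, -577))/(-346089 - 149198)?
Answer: 274015/495287 ≈ 0.55324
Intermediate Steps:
u(I) = -21 (u(I) = -21 + 3*(I - I) = -21 + 3*0 = -21 + 0 = -21)
(27585 + l((-11 + u(-5))**2, -577))/(-346089 - 149198) = (27585 + (-565*(-11 - 21)**2 - 480*(-577)))/(-346089 - 149198) = (27585 + (-565*(-32)**2 + 276960))/(-495287) = (27585 + (-565*1024 + 276960))*(-1/495287) = (27585 + (-578560 + 276960))*(-1/495287) = (27585 - 301600)*(-1/495287) = -274015*(-1/495287) = 274015/495287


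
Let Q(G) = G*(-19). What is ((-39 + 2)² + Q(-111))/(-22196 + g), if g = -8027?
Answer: -3478/30223 ≈ -0.11508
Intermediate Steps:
Q(G) = -19*G
((-39 + 2)² + Q(-111))/(-22196 + g) = ((-39 + 2)² - 19*(-111))/(-22196 - 8027) = ((-37)² + 2109)/(-30223) = (1369 + 2109)*(-1/30223) = 3478*(-1/30223) = -3478/30223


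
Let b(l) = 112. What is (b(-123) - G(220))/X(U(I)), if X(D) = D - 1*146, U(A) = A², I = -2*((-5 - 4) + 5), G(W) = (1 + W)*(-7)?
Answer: -1659/82 ≈ -20.232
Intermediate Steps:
G(W) = -7 - 7*W
I = 8 (I = -2*(-9 + 5) = -2*(-4) = 8)
X(D) = -146 + D (X(D) = D - 146 = -146 + D)
(b(-123) - G(220))/X(U(I)) = (112 - (-7 - 7*220))/(-146 + 8²) = (112 - (-7 - 1540))/(-146 + 64) = (112 - 1*(-1547))/(-82) = (112 + 1547)*(-1/82) = 1659*(-1/82) = -1659/82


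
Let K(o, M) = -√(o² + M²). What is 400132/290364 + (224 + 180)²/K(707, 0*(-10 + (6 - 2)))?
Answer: -116606825/508137 ≈ -229.48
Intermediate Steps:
K(o, M) = -√(M² + o²)
400132/290364 + (224 + 180)²/K(707, 0*(-10 + (6 - 2))) = 400132/290364 + (224 + 180)²/((-√((0*(-10 + (6 - 2)))² + 707²))) = 400132*(1/290364) + 404²/((-√((0*(-10 + 4))² + 499849))) = 100033/72591 + 163216/((-√((0*(-6))² + 499849))) = 100033/72591 + 163216/((-√(0² + 499849))) = 100033/72591 + 163216/((-√(0 + 499849))) = 100033/72591 + 163216/((-√499849)) = 100033/72591 + 163216/((-1*707)) = 100033/72591 + 163216/(-707) = 100033/72591 + 163216*(-1/707) = 100033/72591 - 1616/7 = -116606825/508137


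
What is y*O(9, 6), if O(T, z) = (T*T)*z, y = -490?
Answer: -238140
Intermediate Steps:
O(T, z) = z*T² (O(T, z) = T²*z = z*T²)
y*O(9, 6) = -2940*9² = -2940*81 = -490*486 = -238140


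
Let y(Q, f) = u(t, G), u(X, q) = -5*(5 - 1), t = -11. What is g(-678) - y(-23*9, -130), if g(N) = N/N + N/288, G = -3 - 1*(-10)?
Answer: 895/48 ≈ 18.646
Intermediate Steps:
G = 7 (G = -3 + 10 = 7)
u(X, q) = -20 (u(X, q) = -5*4 = -20)
y(Q, f) = -20
g(N) = 1 + N/288 (g(N) = 1 + N*(1/288) = 1 + N/288)
g(-678) - y(-23*9, -130) = (1 + (1/288)*(-678)) - 1*(-20) = (1 - 113/48) + 20 = -65/48 + 20 = 895/48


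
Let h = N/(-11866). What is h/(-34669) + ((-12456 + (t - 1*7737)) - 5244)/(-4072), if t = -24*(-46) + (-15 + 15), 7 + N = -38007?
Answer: 5005006013437/837574472744 ≈ 5.9756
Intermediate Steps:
N = -38014 (N = -7 - 38007 = -38014)
t = 1104 (t = 1104 + 0 = 1104)
h = 19007/5933 (h = -38014/(-11866) = -38014*(-1/11866) = 19007/5933 ≈ 3.2036)
h/(-34669) + ((-12456 + (t - 1*7737)) - 5244)/(-4072) = (19007/5933)/(-34669) + ((-12456 + (1104 - 1*7737)) - 5244)/(-4072) = (19007/5933)*(-1/34669) + ((-12456 + (1104 - 7737)) - 5244)*(-1/4072) = -19007/205691177 + ((-12456 - 6633) - 5244)*(-1/4072) = -19007/205691177 + (-19089 - 5244)*(-1/4072) = -19007/205691177 - 24333*(-1/4072) = -19007/205691177 + 24333/4072 = 5005006013437/837574472744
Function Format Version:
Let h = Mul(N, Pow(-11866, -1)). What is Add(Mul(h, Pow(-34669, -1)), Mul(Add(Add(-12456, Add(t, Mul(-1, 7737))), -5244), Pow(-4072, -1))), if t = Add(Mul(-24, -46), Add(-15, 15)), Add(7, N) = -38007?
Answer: Rational(5005006013437, 837574472744) ≈ 5.9756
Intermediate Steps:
N = -38014 (N = Add(-7, -38007) = -38014)
t = 1104 (t = Add(1104, 0) = 1104)
h = Rational(19007, 5933) (h = Mul(-38014, Pow(-11866, -1)) = Mul(-38014, Rational(-1, 11866)) = Rational(19007, 5933) ≈ 3.2036)
Add(Mul(h, Pow(-34669, -1)), Mul(Add(Add(-12456, Add(t, Mul(-1, 7737))), -5244), Pow(-4072, -1))) = Add(Mul(Rational(19007, 5933), Pow(-34669, -1)), Mul(Add(Add(-12456, Add(1104, Mul(-1, 7737))), -5244), Pow(-4072, -1))) = Add(Mul(Rational(19007, 5933), Rational(-1, 34669)), Mul(Add(Add(-12456, Add(1104, -7737)), -5244), Rational(-1, 4072))) = Add(Rational(-19007, 205691177), Mul(Add(Add(-12456, -6633), -5244), Rational(-1, 4072))) = Add(Rational(-19007, 205691177), Mul(Add(-19089, -5244), Rational(-1, 4072))) = Add(Rational(-19007, 205691177), Mul(-24333, Rational(-1, 4072))) = Add(Rational(-19007, 205691177), Rational(24333, 4072)) = Rational(5005006013437, 837574472744)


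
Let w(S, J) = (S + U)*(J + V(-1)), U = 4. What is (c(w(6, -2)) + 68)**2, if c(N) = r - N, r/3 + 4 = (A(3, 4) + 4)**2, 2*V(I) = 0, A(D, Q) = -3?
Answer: 6241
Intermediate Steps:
V(I) = 0 (V(I) = (1/2)*0 = 0)
w(S, J) = J*(4 + S) (w(S, J) = (S + 4)*(J + 0) = (4 + S)*J = J*(4 + S))
r = -9 (r = -12 + 3*(-3 + 4)**2 = -12 + 3*1**2 = -12 + 3*1 = -12 + 3 = -9)
c(N) = -9 - N
(c(w(6, -2)) + 68)**2 = ((-9 - (-2)*(4 + 6)) + 68)**2 = ((-9 - (-2)*10) + 68)**2 = ((-9 - 1*(-20)) + 68)**2 = ((-9 + 20) + 68)**2 = (11 + 68)**2 = 79**2 = 6241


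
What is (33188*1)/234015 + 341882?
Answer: 80005549418/234015 ≈ 3.4188e+5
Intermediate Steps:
(33188*1)/234015 + 341882 = 33188*(1/234015) + 341882 = 33188/234015 + 341882 = 80005549418/234015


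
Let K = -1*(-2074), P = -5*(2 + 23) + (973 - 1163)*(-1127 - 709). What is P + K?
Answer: 350789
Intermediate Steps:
P = 348715 (P = -5*25 - 190*(-1836) = -125 + 348840 = 348715)
K = 2074
P + K = 348715 + 2074 = 350789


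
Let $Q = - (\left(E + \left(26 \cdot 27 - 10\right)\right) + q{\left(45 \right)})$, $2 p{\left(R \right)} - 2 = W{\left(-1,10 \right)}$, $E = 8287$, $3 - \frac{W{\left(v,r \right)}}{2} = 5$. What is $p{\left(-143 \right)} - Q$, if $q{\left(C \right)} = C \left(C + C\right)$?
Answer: $13028$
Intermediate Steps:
$W{\left(v,r \right)} = -4$ ($W{\left(v,r \right)} = 6 - 10 = -4$)
$p{\left(R \right)} = -1$ ($p{\left(R \right)} = 1 + \frac{1}{2} \left(-4\right) = 1 - 2 = -1$)
$q{\left(C \right)} = 2 C^{2}$ ($q{\left(C \right)} = C 2 C = 2 C^{2}$)
$Q = -13029$ ($Q = - (\left(8287 + \left(26 \cdot 27 - 10\right)\right) + 2 \cdot 45^{2}) = - (\left(8287 + \left(702 - 10\right)\right) + 2 \cdot 2025) = - (\left(8287 + 692\right) + 4050) = - (8979 + 4050) = \left(-1\right) 13029 = -13029$)
$p{\left(-143 \right)} - Q = -1 - -13029 = -1 + 13029 = 13028$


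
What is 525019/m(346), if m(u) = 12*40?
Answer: 525019/480 ≈ 1093.8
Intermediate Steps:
m(u) = 480
525019/m(346) = 525019/480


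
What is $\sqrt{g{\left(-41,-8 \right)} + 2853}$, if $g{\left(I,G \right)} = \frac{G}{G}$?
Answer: $\sqrt{2854} \approx 53.423$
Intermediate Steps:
$g{\left(I,G \right)} = 1$
$\sqrt{g{\left(-41,-8 \right)} + 2853} = \sqrt{1 + 2853} = \sqrt{2854}$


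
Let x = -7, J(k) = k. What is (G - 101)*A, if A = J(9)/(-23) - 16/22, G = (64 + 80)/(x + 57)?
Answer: 63109/575 ≈ 109.75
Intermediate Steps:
G = 72/25 (G = (64 + 80)/(-7 + 57) = 144/50 = 144*(1/50) = 72/25 ≈ 2.8800)
A = -283/253 (A = 9/(-23) - 16/22 = 9*(-1/23) - 16*1/22 = -9/23 - 8/11 = -283/253 ≈ -1.1186)
(G - 101)*A = (72/25 - 101)*(-283/253) = -2453/25*(-283/253) = 63109/575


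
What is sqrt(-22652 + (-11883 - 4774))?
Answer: I*sqrt(39309) ≈ 198.26*I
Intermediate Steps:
sqrt(-22652 + (-11883 - 4774)) = sqrt(-22652 - 16657) = sqrt(-39309) = I*sqrt(39309)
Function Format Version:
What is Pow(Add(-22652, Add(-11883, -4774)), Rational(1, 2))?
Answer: Mul(I, Pow(39309, Rational(1, 2))) ≈ Mul(198.26, I)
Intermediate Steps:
Pow(Add(-22652, Add(-11883, -4774)), Rational(1, 2)) = Pow(Add(-22652, -16657), Rational(1, 2)) = Pow(-39309, Rational(1, 2)) = Mul(I, Pow(39309, Rational(1, 2)))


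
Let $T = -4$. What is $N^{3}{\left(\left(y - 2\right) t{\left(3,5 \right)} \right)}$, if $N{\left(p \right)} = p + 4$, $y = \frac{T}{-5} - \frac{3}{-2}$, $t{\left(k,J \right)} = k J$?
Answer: $\frac{4913}{8} \approx 614.13$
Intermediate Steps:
$t{\left(k,J \right)} = J k$
$y = \frac{23}{10}$ ($y = - \frac{4}{-5} - \frac{3}{-2} = \left(-4\right) \left(- \frac{1}{5}\right) - - \frac{3}{2} = \frac{4}{5} + \frac{3}{2} = \frac{23}{10} \approx 2.3$)
$N{\left(p \right)} = 4 + p$
$N^{3}{\left(\left(y - 2\right) t{\left(3,5 \right)} \right)} = \left(4 + \left(\frac{23}{10} - 2\right) 5 \cdot 3\right)^{3} = \left(4 + \frac{3}{10} \cdot 15\right)^{3} = \left(4 + \frac{9}{2}\right)^{3} = \left(\frac{17}{2}\right)^{3} = \frac{4913}{8}$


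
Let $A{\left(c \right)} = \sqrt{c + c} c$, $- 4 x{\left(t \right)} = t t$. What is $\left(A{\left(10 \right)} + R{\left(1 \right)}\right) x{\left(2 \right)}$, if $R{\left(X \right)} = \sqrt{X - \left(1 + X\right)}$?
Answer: $- i - 20 \sqrt{5} \approx -44.721 - 1.0 i$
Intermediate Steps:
$x{\left(t \right)} = - \frac{t^{2}}{4}$ ($x{\left(t \right)} = - \frac{t t}{4} = - \frac{t^{2}}{4}$)
$R{\left(X \right)} = i$ ($R{\left(X \right)} = \sqrt{-1} = i$)
$A{\left(c \right)} = \sqrt{2} c^{\frac{3}{2}}$ ($A{\left(c \right)} = \sqrt{2 c} c = \sqrt{2} \sqrt{c} c = \sqrt{2} c^{\frac{3}{2}}$)
$\left(A{\left(10 \right)} + R{\left(1 \right)}\right) x{\left(2 \right)} = \left(\sqrt{2} \cdot 10^{\frac{3}{2}} + i\right) \left(- \frac{2^{2}}{4}\right) = \left(\sqrt{2} \cdot 10 \sqrt{10} + i\right) \left(\left(- \frac{1}{4}\right) 4\right) = \left(20 \sqrt{5} + i\right) \left(-1\right) = \left(i + 20 \sqrt{5}\right) \left(-1\right) = - i - 20 \sqrt{5}$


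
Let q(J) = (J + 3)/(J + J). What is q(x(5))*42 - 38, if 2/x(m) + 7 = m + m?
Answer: 155/2 ≈ 77.500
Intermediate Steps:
x(m) = 2/(-7 + 2*m) (x(m) = 2/(-7 + (m + m)) = 2/(-7 + 2*m))
q(J) = (3 + J)/(2*J) (q(J) = (3 + J)/((2*J)) = (3 + J)*(1/(2*J)) = (3 + J)/(2*J))
q(x(5))*42 - 38 = ((3 + 2/(-7 + 2*5))/(2*((2/(-7 + 2*5)))))*42 - 38 = ((3 + 2/(-7 + 10))/(2*((2/(-7 + 10)))))*42 - 38 = ((3 + 2/3)/(2*((2/3))))*42 - 38 = ((3 + 2*(1/3))/(2*((2*(1/3)))))*42 - 38 = ((3 + 2/3)/(2*(2/3)))*42 - 38 = ((1/2)*(3/2)*(11/3))*42 - 38 = (11/4)*42 - 38 = 231/2 - 38 = 155/2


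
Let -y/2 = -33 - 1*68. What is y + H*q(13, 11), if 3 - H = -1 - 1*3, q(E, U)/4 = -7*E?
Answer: -2346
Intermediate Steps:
q(E, U) = -28*E (q(E, U) = 4*(-7*E) = -28*E)
H = 7 (H = 3 - (-1 - 1*3) = 3 - (-1 - 3) = 3 - 1*(-4) = 3 + 4 = 7)
y = 202 (y = -2*(-33 - 1*68) = -2*(-33 - 68) = -2*(-101) = 202)
y + H*q(13, 11) = 202 + 7*(-28*13) = 202 + 7*(-364) = 202 - 2548 = -2346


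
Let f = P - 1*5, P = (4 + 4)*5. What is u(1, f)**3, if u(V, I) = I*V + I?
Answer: 343000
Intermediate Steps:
P = 40 (P = 8*5 = 40)
f = 35 (f = 40 - 1*5 = 40 - 5 = 35)
u(V, I) = I + I*V
u(1, f)**3 = (35*(1 + 1))**3 = (35*2)**3 = 70**3 = 343000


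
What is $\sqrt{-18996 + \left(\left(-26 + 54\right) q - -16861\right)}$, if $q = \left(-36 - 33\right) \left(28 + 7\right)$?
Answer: $i \sqrt{69755} \approx 264.11 i$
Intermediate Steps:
$q = -2415$ ($q = \left(-69\right) 35 = -2415$)
$\sqrt{-18996 + \left(\left(-26 + 54\right) q - -16861\right)} = \sqrt{-18996 + \left(\left(-26 + 54\right) \left(-2415\right) - -16861\right)} = \sqrt{-18996 + \left(28 \left(-2415\right) + 16861\right)} = \sqrt{-18996 + \left(-67620 + 16861\right)} = \sqrt{-18996 - 50759} = \sqrt{-69755} = i \sqrt{69755}$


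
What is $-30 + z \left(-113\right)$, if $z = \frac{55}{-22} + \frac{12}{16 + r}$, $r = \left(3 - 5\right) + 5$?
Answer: $\frac{6883}{38} \approx 181.13$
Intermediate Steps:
$r = 3$ ($r = -2 + 5 = 3$)
$z = - \frac{71}{38}$ ($z = \frac{55}{-22} + \frac{12}{16 + 3} = 55 \left(- \frac{1}{22}\right) + \frac{12}{19} = - \frac{5}{2} + 12 \cdot \frac{1}{19} = - \frac{5}{2} + \frac{12}{19} = - \frac{71}{38} \approx -1.8684$)
$-30 + z \left(-113\right) = -30 - - \frac{8023}{38} = -30 + \frac{8023}{38} = \frac{6883}{38}$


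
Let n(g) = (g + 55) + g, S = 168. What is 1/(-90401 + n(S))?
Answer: -1/90010 ≈ -1.1110e-5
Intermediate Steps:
n(g) = 55 + 2*g (n(g) = (55 + g) + g = 55 + 2*g)
1/(-90401 + n(S)) = 1/(-90401 + (55 + 2*168)) = 1/(-90401 + (55 + 336)) = 1/(-90401 + 391) = 1/(-90010) = -1/90010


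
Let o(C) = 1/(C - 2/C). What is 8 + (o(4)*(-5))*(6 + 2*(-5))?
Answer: 96/7 ≈ 13.714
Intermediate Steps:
8 + (o(4)*(-5))*(6 + 2*(-5)) = 8 + ((4/(-2 + 4²))*(-5))*(6 + 2*(-5)) = 8 + ((4/(-2 + 16))*(-5))*(6 - 10) = 8 + ((4/14)*(-5))*(-4) = 8 + ((4*(1/14))*(-5))*(-4) = 8 + ((2/7)*(-5))*(-4) = 8 - 10/7*(-4) = 8 + 40/7 = 96/7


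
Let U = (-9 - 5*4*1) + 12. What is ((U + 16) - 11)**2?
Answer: 144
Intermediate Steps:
U = -17 (U = (-9 - 20*1) + 12 = (-9 - 20) + 12 = -29 + 12 = -17)
((U + 16) - 11)**2 = ((-17 + 16) - 11)**2 = (-1 - 11)**2 = (-12)**2 = 144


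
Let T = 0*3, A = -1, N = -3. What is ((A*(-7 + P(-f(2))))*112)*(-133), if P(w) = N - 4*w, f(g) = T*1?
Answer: -148960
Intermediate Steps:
T = 0
f(g) = 0 (f(g) = 0*1 = 0)
P(w) = -3 - 4*w
((A*(-7 + P(-f(2))))*112)*(-133) = (-(-7 + (-3 - (-4)*0))*112)*(-133) = (-(-7 + (-3 - 4*0))*112)*(-133) = (-(-7 + (-3 + 0))*112)*(-133) = (-(-7 - 3)*112)*(-133) = (-1*(-10)*112)*(-133) = (10*112)*(-133) = 1120*(-133) = -148960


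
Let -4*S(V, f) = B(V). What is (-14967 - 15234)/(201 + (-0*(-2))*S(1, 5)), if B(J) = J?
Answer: -10067/67 ≈ -150.25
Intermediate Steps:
S(V, f) = -V/4
(-14967 - 15234)/(201 + (-0*(-2))*S(1, 5)) = (-14967 - 15234)/(201 + (-0*(-2))*(-¼*1)) = -30201/(201 - 10*0*(-¼)) = -30201/(201 + 0*(-¼)) = -30201/(201 + 0) = -30201/201 = -30201*1/201 = -10067/67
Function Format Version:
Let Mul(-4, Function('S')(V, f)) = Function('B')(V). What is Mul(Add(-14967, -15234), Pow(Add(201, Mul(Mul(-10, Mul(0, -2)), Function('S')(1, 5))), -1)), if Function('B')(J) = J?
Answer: Rational(-10067, 67) ≈ -150.25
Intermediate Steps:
Function('S')(V, f) = Mul(Rational(-1, 4), V)
Mul(Add(-14967, -15234), Pow(Add(201, Mul(Mul(-10, Mul(0, -2)), Function('S')(1, 5))), -1)) = Mul(Add(-14967, -15234), Pow(Add(201, Mul(Mul(-10, Mul(0, -2)), Mul(Rational(-1, 4), 1))), -1)) = Mul(-30201, Pow(Add(201, Mul(Mul(-10, 0), Rational(-1, 4))), -1)) = Mul(-30201, Pow(Add(201, Mul(0, Rational(-1, 4))), -1)) = Mul(-30201, Pow(Add(201, 0), -1)) = Mul(-30201, Pow(201, -1)) = Mul(-30201, Rational(1, 201)) = Rational(-10067, 67)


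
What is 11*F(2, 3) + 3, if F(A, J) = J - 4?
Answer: -8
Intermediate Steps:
F(A, J) = -4 + J
11*F(2, 3) + 3 = 11*(-4 + 3) + 3 = 11*(-1) + 3 = -11 + 3 = -8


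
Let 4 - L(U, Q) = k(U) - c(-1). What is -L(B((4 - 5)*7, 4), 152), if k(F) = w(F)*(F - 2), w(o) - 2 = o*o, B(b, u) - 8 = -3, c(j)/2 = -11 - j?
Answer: 97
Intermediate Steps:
c(j) = -22 - 2*j (c(j) = 2*(-11 - j) = -22 - 2*j)
B(b, u) = 5 (B(b, u) = 8 - 3 = 5)
w(o) = 2 + o² (w(o) = 2 + o*o = 2 + o²)
k(F) = (-2 + F)*(2 + F²) (k(F) = (2 + F²)*(F - 2) = (2 + F²)*(-2 + F) = (-2 + F)*(2 + F²))
L(U, Q) = -16 - (-2 + U)*(2 + U²) (L(U, Q) = 4 - ((-2 + U)*(2 + U²) - (-22 - 2*(-1))) = 4 - ((-2 + U)*(2 + U²) - (-22 + 2)) = 4 - ((-2 + U)*(2 + U²) - 1*(-20)) = 4 - ((-2 + U)*(2 + U²) + 20) = 4 - (20 + (-2 + U)*(2 + U²)) = 4 + (-20 - (-2 + U)*(2 + U²)) = -16 - (-2 + U)*(2 + U²))
-L(B((4 - 5)*7, 4), 152) = -(-16 - (-2 + 5)*(2 + 5²)) = -(-16 - 1*3*(2 + 25)) = -(-16 - 1*3*27) = -(-16 - 81) = -1*(-97) = 97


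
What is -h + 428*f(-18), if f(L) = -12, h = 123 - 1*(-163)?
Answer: -5422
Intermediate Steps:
h = 286 (h = 123 + 163 = 286)
-h + 428*f(-18) = -1*286 + 428*(-12) = -286 - 5136 = -5422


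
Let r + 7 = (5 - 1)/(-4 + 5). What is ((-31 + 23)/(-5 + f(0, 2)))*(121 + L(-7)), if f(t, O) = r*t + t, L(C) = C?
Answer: 912/5 ≈ 182.40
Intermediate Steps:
r = -3 (r = -7 + (5 - 1)/(-4 + 5) = -7 + 4/1 = -7 + 4*1 = -7 + 4 = -3)
f(t, O) = -2*t (f(t, O) = -3*t + t = -2*t)
((-31 + 23)/(-5 + f(0, 2)))*(121 + L(-7)) = ((-31 + 23)/(-5 - 2*0))*(121 - 7) = -8/(-5 + 0)*114 = -8/(-5)*114 = -8*(-⅕)*114 = (8/5)*114 = 912/5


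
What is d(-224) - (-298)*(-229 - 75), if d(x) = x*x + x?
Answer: -40640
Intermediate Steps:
d(x) = x + x**2 (d(x) = x**2 + x = x + x**2)
d(-224) - (-298)*(-229 - 75) = -224*(1 - 224) - (-298)*(-229 - 75) = -224*(-223) - (-298)*(-304) = 49952 - 1*90592 = 49952 - 90592 = -40640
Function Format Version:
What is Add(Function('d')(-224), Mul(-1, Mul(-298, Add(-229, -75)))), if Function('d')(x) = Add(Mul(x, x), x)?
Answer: -40640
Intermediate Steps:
Function('d')(x) = Add(x, Pow(x, 2)) (Function('d')(x) = Add(Pow(x, 2), x) = Add(x, Pow(x, 2)))
Add(Function('d')(-224), Mul(-1, Mul(-298, Add(-229, -75)))) = Add(Mul(-224, Add(1, -224)), Mul(-1, Mul(-298, Add(-229, -75)))) = Add(Mul(-224, -223), Mul(-1, Mul(-298, -304))) = Add(49952, Mul(-1, 90592)) = Add(49952, -90592) = -40640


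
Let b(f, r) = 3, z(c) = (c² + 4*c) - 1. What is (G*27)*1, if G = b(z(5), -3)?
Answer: 81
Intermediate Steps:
z(c) = -1 + c² + 4*c
G = 3
(G*27)*1 = (3*27)*1 = 81*1 = 81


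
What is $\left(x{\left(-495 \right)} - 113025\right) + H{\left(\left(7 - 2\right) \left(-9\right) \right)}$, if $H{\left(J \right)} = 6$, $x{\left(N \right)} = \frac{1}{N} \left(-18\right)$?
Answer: $- \frac{6216043}{55} \approx -1.1302 \cdot 10^{5}$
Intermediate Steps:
$x{\left(N \right)} = - \frac{18}{N}$
$\left(x{\left(-495 \right)} - 113025\right) + H{\left(\left(7 - 2\right) \left(-9\right) \right)} = \left(- \frac{18}{-495} - 113025\right) + 6 = \left(\left(-18\right) \left(- \frac{1}{495}\right) - 113025\right) + 6 = \left(\frac{2}{55} - 113025\right) + 6 = - \frac{6216373}{55} + 6 = - \frac{6216043}{55}$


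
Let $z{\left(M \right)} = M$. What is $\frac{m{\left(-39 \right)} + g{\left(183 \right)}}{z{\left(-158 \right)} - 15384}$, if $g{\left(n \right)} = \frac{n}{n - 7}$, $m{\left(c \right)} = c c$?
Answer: $- \frac{267879}{2735392} \approx -0.097931$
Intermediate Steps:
$m{\left(c \right)} = c^{2}$
$g{\left(n \right)} = \frac{n}{-7 + n}$
$\frac{m{\left(-39 \right)} + g{\left(183 \right)}}{z{\left(-158 \right)} - 15384} = \frac{\left(-39\right)^{2} + \frac{183}{-7 + 183}}{-158 - 15384} = \frac{1521 + \frac{183}{176}}{-15542} = \left(1521 + 183 \cdot \frac{1}{176}\right) \left(- \frac{1}{15542}\right) = \left(1521 + \frac{183}{176}\right) \left(- \frac{1}{15542}\right) = \frac{267879}{176} \left(- \frac{1}{15542}\right) = - \frac{267879}{2735392}$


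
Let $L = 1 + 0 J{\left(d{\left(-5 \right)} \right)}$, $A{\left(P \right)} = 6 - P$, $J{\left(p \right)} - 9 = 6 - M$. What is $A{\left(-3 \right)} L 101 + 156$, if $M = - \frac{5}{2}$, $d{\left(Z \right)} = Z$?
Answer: $1065$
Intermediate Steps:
$M = - \frac{5}{2}$ ($M = \left(-5\right) \frac{1}{2} = - \frac{5}{2} \approx -2.5$)
$J{\left(p \right)} = \frac{35}{2}$ ($J{\left(p \right)} = 9 + \left(6 - - \frac{5}{2}\right) = 9 + \left(6 + \frac{5}{2}\right) = 9 + \frac{17}{2} = \frac{35}{2}$)
$L = 1$ ($L = 1 + 0 \cdot \frac{35}{2} = 1 + 0 = 1$)
$A{\left(-3 \right)} L 101 + 156 = \left(6 - -3\right) 1 \cdot 101 + 156 = \left(6 + 3\right) 1 \cdot 101 + 156 = 9 \cdot 1 \cdot 101 + 156 = 9 \cdot 101 + 156 = 909 + 156 = 1065$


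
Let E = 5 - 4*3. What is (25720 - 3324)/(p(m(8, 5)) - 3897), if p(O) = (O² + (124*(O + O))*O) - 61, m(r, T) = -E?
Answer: 22396/8243 ≈ 2.7170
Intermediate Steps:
E = -7 (E = 5 - 12 = -7)
m(r, T) = 7 (m(r, T) = -1*(-7) = 7)
p(O) = -61 + 249*O² (p(O) = (O² + (124*(2*O))*O) - 61 = (O² + (248*O)*O) - 61 = (O² + 248*O²) - 61 = 249*O² - 61 = -61 + 249*O²)
(25720 - 3324)/(p(m(8, 5)) - 3897) = (25720 - 3324)/((-61 + 249*7²) - 3897) = 22396/((-61 + 249*49) - 3897) = 22396/((-61 + 12201) - 3897) = 22396/(12140 - 3897) = 22396/8243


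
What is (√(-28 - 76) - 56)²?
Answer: 3032 - 224*I*√26 ≈ 3032.0 - 1142.2*I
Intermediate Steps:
(√(-28 - 76) - 56)² = (√(-104) - 56)² = (2*I*√26 - 56)² = (-56 + 2*I*√26)²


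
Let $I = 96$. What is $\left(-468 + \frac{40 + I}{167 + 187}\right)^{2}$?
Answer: $\frac{6850541824}{31329} \approx 2.1866 \cdot 10^{5}$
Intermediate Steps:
$\left(-468 + \frac{40 + I}{167 + 187}\right)^{2} = \left(-468 + \frac{40 + 96}{167 + 187}\right)^{2} = \left(-468 + \frac{136}{354}\right)^{2} = \left(-468 + 136 \cdot \frac{1}{354}\right)^{2} = \left(-468 + \frac{68}{177}\right)^{2} = \left(- \frac{82768}{177}\right)^{2} = \frac{6850541824}{31329}$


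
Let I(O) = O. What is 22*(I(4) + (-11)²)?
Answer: 2750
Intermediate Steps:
22*(I(4) + (-11)²) = 22*(4 + (-11)²) = 22*(4 + 121) = 22*125 = 2750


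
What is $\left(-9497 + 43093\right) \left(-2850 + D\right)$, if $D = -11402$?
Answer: $-478810192$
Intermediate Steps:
$\left(-9497 + 43093\right) \left(-2850 + D\right) = \left(-9497 + 43093\right) \left(-2850 - 11402\right) = 33596 \left(-14252\right) = -478810192$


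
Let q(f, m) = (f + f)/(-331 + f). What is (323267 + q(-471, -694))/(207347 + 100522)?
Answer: 129630538/123455469 ≈ 1.0500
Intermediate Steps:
q(f, m) = 2*f/(-331 + f) (q(f, m) = (2*f)/(-331 + f) = 2*f/(-331 + f))
(323267 + q(-471, -694))/(207347 + 100522) = (323267 + 2*(-471)/(-331 - 471))/(207347 + 100522) = (323267 + 2*(-471)/(-802))/307869 = (323267 + 2*(-471)*(-1/802))*(1/307869) = (323267 + 471/401)*(1/307869) = (129630538/401)*(1/307869) = 129630538/123455469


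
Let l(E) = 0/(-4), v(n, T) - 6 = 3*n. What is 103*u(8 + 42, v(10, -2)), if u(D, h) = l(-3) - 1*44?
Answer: -4532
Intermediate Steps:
v(n, T) = 6 + 3*n
l(E) = 0 (l(E) = 0*(-¼) = 0)
u(D, h) = -44 (u(D, h) = 0 - 1*44 = 0 - 44 = -44)
103*u(8 + 42, v(10, -2)) = 103*(-44) = -4532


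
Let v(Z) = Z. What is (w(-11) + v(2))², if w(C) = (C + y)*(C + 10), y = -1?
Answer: 196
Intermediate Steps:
w(C) = (-1 + C)*(10 + C) (w(C) = (C - 1)*(C + 10) = (-1 + C)*(10 + C))
(w(-11) + v(2))² = ((-10 + (-11)² + 9*(-11)) + 2)² = ((-10 + 121 - 99) + 2)² = (12 + 2)² = 14² = 196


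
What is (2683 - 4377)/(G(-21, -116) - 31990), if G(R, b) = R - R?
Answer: 121/2285 ≈ 0.052954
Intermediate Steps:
G(R, b) = 0
(2683 - 4377)/(G(-21, -116) - 31990) = (2683 - 4377)/(0 - 31990) = -1694/(-31990) = -1694*(-1/31990) = 121/2285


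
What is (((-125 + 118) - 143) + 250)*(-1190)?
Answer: -119000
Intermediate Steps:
(((-125 + 118) - 143) + 250)*(-1190) = ((-7 - 143) + 250)*(-1190) = (-150 + 250)*(-1190) = 100*(-1190) = -119000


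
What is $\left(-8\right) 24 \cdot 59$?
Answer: $-11328$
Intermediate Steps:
$\left(-8\right) 24 \cdot 59 = \left(-192\right) 59 = -11328$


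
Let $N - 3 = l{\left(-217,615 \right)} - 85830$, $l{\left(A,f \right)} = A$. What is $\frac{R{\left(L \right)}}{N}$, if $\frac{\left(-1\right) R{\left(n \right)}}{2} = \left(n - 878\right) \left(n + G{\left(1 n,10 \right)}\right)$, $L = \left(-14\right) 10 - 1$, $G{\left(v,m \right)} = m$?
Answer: $\frac{133489}{43022} \approx 3.1028$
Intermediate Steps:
$L = -141$ ($L = -140 - 1 = -141$)
$R{\left(n \right)} = - 2 \left(-878 + n\right) \left(10 + n\right)$ ($R{\left(n \right)} = - 2 \left(n - 878\right) \left(n + 10\right) = - 2 \left(-878 + n\right) \left(10 + n\right)$)
$N = -86044$ ($N = 3 - 86047 = -86044$)
$\frac{R{\left(L \right)}}{N} = \frac{17560 - 2 \left(-141\right)^{2} + 1736 \left(-141\right)}{-86044} = \left(17560 - 39762 - 244776\right) \left(- \frac{1}{86044}\right) = \left(-266978\right) \left(- \frac{1}{86044}\right) = \frac{133489}{43022}$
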